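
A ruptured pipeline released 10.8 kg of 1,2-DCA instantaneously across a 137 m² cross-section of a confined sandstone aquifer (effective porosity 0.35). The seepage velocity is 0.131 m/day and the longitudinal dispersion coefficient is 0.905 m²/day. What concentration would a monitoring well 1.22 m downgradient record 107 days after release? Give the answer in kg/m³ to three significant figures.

0.00423 kg/m³

For an instantaneous plane source, C(x,t) = M/(n_e·A·√(4πDt)) · exp(−(x−vt)²/(4Dt)), with n_e·A the pore (flow) area.
Plume center vt = 0.131 × 107 = 14.017 m, so the well at 1.22 m is 12.797 m upgradient of the peak.
√(4πDt) = 34.88 m, giving peak height M/(n_e·A·√(4πDt)) = 10.8/(0.35 × 137 × 34.88) = 0.006457 kg/m³.
(x−vt)²/(4Dt) = (-12.797)²/(4 × 0.905 × 107) = 0.4228; exp(−0.4228) = 0.6552.
C = 0.006457 × 0.6552 = 0.00423 kg/m³.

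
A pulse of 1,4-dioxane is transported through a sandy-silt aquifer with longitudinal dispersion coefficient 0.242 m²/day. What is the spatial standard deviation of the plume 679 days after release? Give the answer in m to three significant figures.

Dispersive spreading gives a Gaussian with σ² = 2Dt; advection only shifts the center.
σ = √(2 × 0.242 × 679) = 18.1 m.

18.1 m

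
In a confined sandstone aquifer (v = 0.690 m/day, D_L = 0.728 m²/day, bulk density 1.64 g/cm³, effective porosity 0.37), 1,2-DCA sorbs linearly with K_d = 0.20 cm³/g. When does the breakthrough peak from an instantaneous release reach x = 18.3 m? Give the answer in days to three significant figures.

47.2 days

Retardation factor R = 1 + ρ_b·K_d/n = 1 + 1.64 × 0.20/0.37 = 1.886.
Sorption retards both mechanisms: v_R = v/R = 0.3659 m/day, D_R = D/R = 0.3860 m²/day.
Peak time from v_R²t² + 2D_R t − x² = 0: t = (√(D_R² + v_R²x²) − D_R)/v_R².
√(D_R² + v_R²x²) = √(0.3860² + 0.3659² × 18.3²) = 6.707; v_R² = 0.1339.
t = (6.707 − 0.3860)/0.1339 = 47.2 days.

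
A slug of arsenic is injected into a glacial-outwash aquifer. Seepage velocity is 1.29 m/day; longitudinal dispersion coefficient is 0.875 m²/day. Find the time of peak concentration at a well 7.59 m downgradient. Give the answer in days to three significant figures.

5.38 days

For the 1D instantaneous-source solution, setting ∂C/∂t = 0 at fixed x gives v²t² + 2Dt − x² = 0, so t = (√(D² + v²x²) − D)/v².
√(D² + v²x²) = √(0.875² + 1.29² × 7.59²) = 9.830; v² = 1.6641.
t = (9.830 − 0.875)/1.6641 = 5.38 days (vs. the pure-advection estimate x/v = 5.88 d).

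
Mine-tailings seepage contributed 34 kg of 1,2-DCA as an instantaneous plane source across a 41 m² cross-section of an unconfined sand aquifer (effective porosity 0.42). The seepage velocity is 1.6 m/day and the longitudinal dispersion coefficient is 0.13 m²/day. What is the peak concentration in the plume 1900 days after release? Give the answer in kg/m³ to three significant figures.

The peak of an instantaneous 1D plume sits at x = vt; there the Gaussian factor is 1 and C_max = M/(n_e·A·√(4πDt)), where n_e·A is the pore area the mass is dissolved in.
√(4πDt) = √(4π × 0.13 × 1900) = 55.71 m, so C_max = 34/(0.42 × 41 × 55.71) = 0.0354 kg/m³.

0.0354 kg/m³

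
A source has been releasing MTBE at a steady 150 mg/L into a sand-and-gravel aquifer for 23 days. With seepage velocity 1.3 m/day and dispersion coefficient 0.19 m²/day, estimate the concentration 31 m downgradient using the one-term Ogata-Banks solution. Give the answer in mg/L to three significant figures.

53.2 mg/L

For a continuous step input, C/C₀ ≈ ½·erfc((x−vt)/(2√(Dt))).
vt = 1.3 × 23 = 29.9 m and 2√(Dt) = 2√(0.19 × 23) = 4.181 m.
Argument (x−vt)/(2√(Dt)) = (31 − 29.9)/4.181 = 0.2631; ½·erfc(0.2631) = 0.3549.
C = 150 × 0.3549 = 53.2 mg/L.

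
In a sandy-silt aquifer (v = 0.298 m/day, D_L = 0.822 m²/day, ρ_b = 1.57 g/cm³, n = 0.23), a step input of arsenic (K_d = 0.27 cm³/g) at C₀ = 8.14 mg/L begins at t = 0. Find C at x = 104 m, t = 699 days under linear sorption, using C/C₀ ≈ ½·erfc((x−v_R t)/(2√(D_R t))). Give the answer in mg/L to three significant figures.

0.514 mg/L

Retardation factor R = 1 + ρ_b·K_d/n = 1 + 1.57 × 0.27/0.23 = 2.843.
Sorption retards both mechanisms: v_R = v/R = 0.1048 m/day, D_R = D/R = 0.2891 m²/day.
v_R·t = 0.1048 × 699 = 73.2552 m; 2√(D_R t) = 28.43 m; argument = (104 − 73.2552)/28.43 = 1.081.
C = C₀ × ½·erfc(1.081) = 8.14 × 0.06316 = 0.514 mg/L.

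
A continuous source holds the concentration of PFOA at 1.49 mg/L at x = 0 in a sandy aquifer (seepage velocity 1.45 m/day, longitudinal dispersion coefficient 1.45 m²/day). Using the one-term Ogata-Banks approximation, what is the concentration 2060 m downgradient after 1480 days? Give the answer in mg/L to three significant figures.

For a continuous step input, C/C₀ ≈ ½·erfc((x−vt)/(2√(Dt))).
vt = 1.45 × 1480 = 2146 m and 2√(Dt) = 2√(1.45 × 1480) = 92.65 m.
Argument (x−vt)/(2√(Dt)) = (2060 − 2146)/92.65 = -0.9282; ½·erfc(-0.9282) = 0.9054.
C = 1.49 × 0.9054 = 1.35 mg/L.

1.35 mg/L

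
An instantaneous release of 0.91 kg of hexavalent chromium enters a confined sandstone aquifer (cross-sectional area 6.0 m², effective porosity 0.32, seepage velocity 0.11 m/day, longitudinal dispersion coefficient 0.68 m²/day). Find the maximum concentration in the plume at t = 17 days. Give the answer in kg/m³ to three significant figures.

The peak of an instantaneous 1D plume sits at x = vt; there the Gaussian factor is 1 and C_max = M/(n_e·A·√(4πDt)), where n_e·A is the pore area the mass is dissolved in.
√(4πDt) = √(4π × 0.68 × 17) = 12.05 m, so C_max = 0.91/(0.32 × 6.0 × 12.05) = 0.0393 kg/m³.

0.0393 kg/m³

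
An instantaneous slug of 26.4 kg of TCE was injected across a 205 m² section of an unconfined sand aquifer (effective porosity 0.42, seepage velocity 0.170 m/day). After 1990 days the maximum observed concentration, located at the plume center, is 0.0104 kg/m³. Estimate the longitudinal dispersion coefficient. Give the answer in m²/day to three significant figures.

At the plume center C_max = M/(n_e·A·√(4πDt)), so D = M²/(4πt·(n_e·A·C_max)²).
n_e·A·C_max = 0.42 × 205 × 0.0104 = 0.8954 kg/m.
D = 26.4²/(4π × 1990 × 0.8954²) = 0.0348 m²/day.

0.0348 m²/day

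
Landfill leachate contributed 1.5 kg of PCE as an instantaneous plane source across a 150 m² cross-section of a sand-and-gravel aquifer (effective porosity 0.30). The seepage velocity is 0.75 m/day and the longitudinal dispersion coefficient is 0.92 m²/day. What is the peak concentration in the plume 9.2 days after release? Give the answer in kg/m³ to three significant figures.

The peak of an instantaneous 1D plume sits at x = vt; there the Gaussian factor is 1 and C_max = M/(n_e·A·√(4πDt)), where n_e·A is the pore area the mass is dissolved in.
√(4πDt) = √(4π × 0.92 × 9.2) = 10.31 m, so C_max = 1.5/(0.30 × 150 × 10.31) = 0.00323 kg/m³.

0.00323 kg/m³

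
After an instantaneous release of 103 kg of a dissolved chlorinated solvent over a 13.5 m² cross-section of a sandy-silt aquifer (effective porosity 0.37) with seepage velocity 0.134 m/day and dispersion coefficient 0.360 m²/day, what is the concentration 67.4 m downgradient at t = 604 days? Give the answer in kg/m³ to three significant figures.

0.320 kg/m³

For an instantaneous plane source, C(x,t) = M/(n_e·A·√(4πDt)) · exp(−(x−vt)²/(4Dt)), with n_e·A the pore (flow) area.
Plume center vt = 0.134 × 604 = 80.936 m, so the well at 67.4 m is 13.536 m upgradient of the peak.
√(4πDt) = 52.27 m, giving peak height M/(n_e·A·√(4πDt)) = 103/(0.37 × 13.5 × 52.27) = 0.3945 kg/m³.
(x−vt)²/(4Dt) = (-13.536)²/(4 × 0.360 × 604) = 0.2107; exp(−0.2107) = 0.8100.
C = 0.3945 × 0.8100 = 0.320 kg/m³.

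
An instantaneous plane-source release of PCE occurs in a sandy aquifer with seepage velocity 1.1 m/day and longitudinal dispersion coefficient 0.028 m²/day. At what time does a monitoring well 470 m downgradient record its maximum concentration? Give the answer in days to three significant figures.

For the 1D instantaneous-source solution, setting ∂C/∂t = 0 at fixed x gives v²t² + 2Dt − x² = 0, so t = (√(D² + v²x²) − D)/v².
√(D² + v²x²) = √(0.028² + 1.1² × 470²) = 517.0; v² = 1.21.
t = (517.0 − 0.028)/1.21 = 427 days (vs. the pure-advection estimate x/v = 427 d).

427 days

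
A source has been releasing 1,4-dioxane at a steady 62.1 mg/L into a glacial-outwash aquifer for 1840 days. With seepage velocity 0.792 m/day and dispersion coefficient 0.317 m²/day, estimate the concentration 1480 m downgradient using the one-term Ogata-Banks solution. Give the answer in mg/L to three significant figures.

15.7 mg/L

For a continuous step input, C/C₀ ≈ ½·erfc((x−vt)/(2√(Dt))).
vt = 0.792 × 1840 = 1457.28 m and 2√(Dt) = 2√(0.317 × 1840) = 48.30 m.
Argument (x−vt)/(2√(Dt)) = (1480 − 1457.28)/48.30 = 0.4704; ½·erfc(0.4704) = 0.2529.
C = 62.1 × 0.2529 = 15.7 mg/L.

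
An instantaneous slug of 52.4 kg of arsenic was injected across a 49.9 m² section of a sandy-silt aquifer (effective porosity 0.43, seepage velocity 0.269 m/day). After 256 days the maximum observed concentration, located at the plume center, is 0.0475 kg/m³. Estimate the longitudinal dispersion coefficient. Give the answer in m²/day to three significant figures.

0.822 m²/day

At the plume center C_max = M/(n_e·A·√(4πDt)), so D = M²/(4πt·(n_e·A·C_max)²).
n_e·A·C_max = 0.43 × 49.9 × 0.0475 = 1.019 kg/m.
D = 52.4²/(4π × 256 × 1.019²) = 0.822 m²/day.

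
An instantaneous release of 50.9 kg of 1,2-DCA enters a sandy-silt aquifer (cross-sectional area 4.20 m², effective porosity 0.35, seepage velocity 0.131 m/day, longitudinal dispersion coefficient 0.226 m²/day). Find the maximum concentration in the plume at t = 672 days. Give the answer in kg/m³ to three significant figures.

The peak of an instantaneous 1D plume sits at x = vt; there the Gaussian factor is 1 and C_max = M/(n_e·A·√(4πDt)), where n_e·A is the pore area the mass is dissolved in.
√(4πDt) = √(4π × 0.226 × 672) = 43.69 m, so C_max = 50.9/(0.35 × 4.20 × 43.69) = 0.793 kg/m³.

0.793 kg/m³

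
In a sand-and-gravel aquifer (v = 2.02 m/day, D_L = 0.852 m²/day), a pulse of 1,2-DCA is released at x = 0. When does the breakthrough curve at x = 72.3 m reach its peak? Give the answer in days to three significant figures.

35.6 days

For the 1D instantaneous-source solution, setting ∂C/∂t = 0 at fixed x gives v²t² + 2Dt − x² = 0, so t = (√(D² + v²x²) − D)/v².
√(D² + v²x²) = √(0.852² + 2.02² × 72.3²) = 146.0; v² = 4.0804.
t = (146.0 − 0.852)/4.0804 = 35.6 days (vs. the pure-advection estimate x/v = 35.8 d).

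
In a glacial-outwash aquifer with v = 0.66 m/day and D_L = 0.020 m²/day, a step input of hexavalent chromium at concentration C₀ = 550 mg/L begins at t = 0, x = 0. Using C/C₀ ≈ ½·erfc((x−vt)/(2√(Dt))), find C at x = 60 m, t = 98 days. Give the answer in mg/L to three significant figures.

545 mg/L

For a continuous step input, C/C₀ ≈ ½·erfc((x−vt)/(2√(Dt))).
vt = 0.66 × 98 = 64.68 m and 2√(Dt) = 2√(0.020 × 98) = 2.800 m.
Argument (x−vt)/(2√(Dt)) = (60 − 64.68)/2.800 = -1.671; ½·erfc(-1.671) = 0.9909.
C = 550 × 0.9909 = 545 mg/L.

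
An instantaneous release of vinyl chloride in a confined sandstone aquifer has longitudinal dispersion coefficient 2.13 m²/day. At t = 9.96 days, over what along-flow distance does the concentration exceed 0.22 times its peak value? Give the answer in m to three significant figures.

The plume is Gaussian with σ = √(2Dt) = √(2 × 2.13 × 9.96) = 6.514 m.
C/C_peak = exp(−Δx²/(2σ²)) = 0.22 ⇒ Δx = σ·√(−2 ln 0.22) = 6.514 × 1.740 = 11.33 m.
Width = 2Δx = 22.7 m.

22.7 m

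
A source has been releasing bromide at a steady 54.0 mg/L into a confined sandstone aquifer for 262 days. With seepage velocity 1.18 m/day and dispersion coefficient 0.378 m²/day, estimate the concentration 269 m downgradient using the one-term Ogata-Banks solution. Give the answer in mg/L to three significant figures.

For a continuous step input, C/C₀ ≈ ½·erfc((x−vt)/(2√(Dt))).
vt = 1.18 × 262 = 309.16 m and 2√(Dt) = 2√(0.378 × 262) = 19.90 m.
Argument (x−vt)/(2√(Dt)) = (269 − 309.16)/19.90 = -2.018; ½·erfc(-2.018) = 0.9978.
C = 54.0 × 0.9978 = 53.9 mg/L.

53.9 mg/L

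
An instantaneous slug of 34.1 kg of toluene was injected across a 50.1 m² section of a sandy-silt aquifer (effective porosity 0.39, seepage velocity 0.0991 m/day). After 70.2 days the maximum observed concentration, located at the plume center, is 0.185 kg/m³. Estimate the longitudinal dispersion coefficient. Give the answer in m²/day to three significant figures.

0.101 m²/day

At the plume center C_max = M/(n_e·A·√(4πDt)), so D = M²/(4πt·(n_e·A·C_max)²).
n_e·A·C_max = 0.39 × 50.1 × 0.185 = 3.615 kg/m.
D = 34.1²/(4π × 70.2 × 3.615²) = 0.101 m²/day.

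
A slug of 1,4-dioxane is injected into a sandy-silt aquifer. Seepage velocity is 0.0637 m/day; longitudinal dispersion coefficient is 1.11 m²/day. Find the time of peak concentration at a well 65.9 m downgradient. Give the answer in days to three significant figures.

797 days

For the 1D instantaneous-source solution, setting ∂C/∂t = 0 at fixed x gives v²t² + 2Dt − x² = 0, so t = (√(D² + v²x²) − D)/v².
√(D² + v²x²) = √(1.11² + 0.0637² × 65.9²) = 4.342; v² = 0.00405769.
t = (4.342 − 1.11)/0.00405769 = 797 days (vs. the pure-advection estimate x/v = 1030 d).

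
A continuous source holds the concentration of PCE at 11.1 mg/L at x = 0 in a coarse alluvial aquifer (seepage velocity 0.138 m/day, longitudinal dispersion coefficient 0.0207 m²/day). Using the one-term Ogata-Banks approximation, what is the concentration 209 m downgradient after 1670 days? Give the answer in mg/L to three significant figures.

11.0 mg/L

For a continuous step input, C/C₀ ≈ ½·erfc((x−vt)/(2√(Dt))).
vt = 0.138 × 1670 = 230.46 m and 2√(Dt) = 2√(0.0207 × 1670) = 11.76 m.
Argument (x−vt)/(2√(Dt)) = (209 − 230.46)/11.76 = -1.825; ½·erfc(-1.825) = 0.9951.
C = 11.1 × 0.9951 = 11.0 mg/L.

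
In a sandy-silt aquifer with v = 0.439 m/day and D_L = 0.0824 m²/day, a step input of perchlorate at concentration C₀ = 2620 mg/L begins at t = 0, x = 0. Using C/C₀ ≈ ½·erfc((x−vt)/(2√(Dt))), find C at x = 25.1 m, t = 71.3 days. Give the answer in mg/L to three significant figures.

2530 mg/L

For a continuous step input, C/C₀ ≈ ½·erfc((x−vt)/(2√(Dt))).
vt = 0.439 × 71.3 = 31.3007 m and 2√(Dt) = 2√(0.0824 × 71.3) = 4.848 m.
Argument (x−vt)/(2√(Dt)) = (25.1 − 31.3007)/4.848 = -1.279; ½·erfc(-1.279) = 0.9648.
C = 2620 × 0.9648 = 2530 mg/L.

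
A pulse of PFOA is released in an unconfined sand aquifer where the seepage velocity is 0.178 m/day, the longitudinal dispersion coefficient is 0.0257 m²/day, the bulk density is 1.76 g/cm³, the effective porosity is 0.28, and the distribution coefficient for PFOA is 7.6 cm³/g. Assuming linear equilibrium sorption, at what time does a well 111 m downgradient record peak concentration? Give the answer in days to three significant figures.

Retardation factor R = 1 + ρ_b·K_d/n = 1 + 1.76 × 7.6/0.28 = 48.77.
Sorption retards both mechanisms: v_R = v/R = 0.003650 m/day, D_R = D/R = 0.0005270 m²/day.
Peak time from v_R²t² + 2D_R t − x² = 0: t = (√(D_R² + v_R²x²) − D_R)/v_R².
√(D_R² + v_R²x²) = √(0.0005270² + 0.003650² × 111²) = 0.4052; v_R² = 1.332e-05.
t = (0.4052 − 0.0005270)/1.332e-05 = 30400 days.

30400 days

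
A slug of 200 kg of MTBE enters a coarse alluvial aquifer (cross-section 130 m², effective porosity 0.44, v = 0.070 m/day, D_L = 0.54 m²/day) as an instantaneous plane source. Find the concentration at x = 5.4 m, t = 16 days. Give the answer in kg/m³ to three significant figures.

For an instantaneous plane source, C(x,t) = M/(n_e·A·√(4πDt)) · exp(−(x−vt)²/(4Dt)), with n_e·A the pore (flow) area.
Plume center vt = 0.070 × 16 = 1.12 m, so the well at 5.4 m is 4.28 m downgradient of the peak.
√(4πDt) = 10.42 m, giving peak height M/(n_e·A·√(4πDt)) = 200/(0.44 × 130 × 10.42) = 0.3356 kg/m³.
(x−vt)²/(4Dt) = (4.28)²/(4 × 0.54 × 16) = 0.5300; exp(−0.5300) = 0.5886.
C = 0.3356 × 0.5886 = 0.198 kg/m³.

0.198 kg/m³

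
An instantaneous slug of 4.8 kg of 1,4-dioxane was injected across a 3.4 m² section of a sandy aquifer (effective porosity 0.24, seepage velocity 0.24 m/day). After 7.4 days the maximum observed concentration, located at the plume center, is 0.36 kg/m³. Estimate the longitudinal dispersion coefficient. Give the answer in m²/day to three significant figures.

2.87 m²/day

At the plume center C_max = M/(n_e·A·√(4πDt)), so D = M²/(4πt·(n_e·A·C_max)²).
n_e·A·C_max = 0.24 × 3.4 × 0.36 = 0.2938 kg/m.
D = 4.8²/(4π × 7.4 × 0.2938²) = 2.87 m²/day.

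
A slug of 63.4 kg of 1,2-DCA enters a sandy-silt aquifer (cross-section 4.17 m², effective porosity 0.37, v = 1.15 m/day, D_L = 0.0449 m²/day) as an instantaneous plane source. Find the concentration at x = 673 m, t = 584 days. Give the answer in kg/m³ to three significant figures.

2.22 kg/m³

For an instantaneous plane source, C(x,t) = M/(n_e·A·√(4πDt)) · exp(−(x−vt)²/(4Dt)), with n_e·A the pore (flow) area.
Plume center vt = 1.15 × 584 = 671.6 m, so the well at 673 m is 1.4 m downgradient of the peak.
√(4πDt) = 18.15 m, giving peak height M/(n_e·A·√(4πDt)) = 63.4/(0.37 × 4.17 × 18.15) = 2.264 kg/m³.
(x−vt)²/(4Dt) = (1.4)²/(4 × 0.0449 × 584) = 0.01869; exp(−0.01869) = 0.9815.
C = 2.264 × 0.9815 = 2.22 kg/m³.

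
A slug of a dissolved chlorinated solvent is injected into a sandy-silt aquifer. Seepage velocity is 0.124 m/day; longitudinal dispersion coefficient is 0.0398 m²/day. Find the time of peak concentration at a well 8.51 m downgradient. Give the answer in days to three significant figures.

66.1 days

For the 1D instantaneous-source solution, setting ∂C/∂t = 0 at fixed x gives v²t² + 2Dt − x² = 0, so t = (√(D² + v²x²) − D)/v².
√(D² + v²x²) = √(0.0398² + 0.124² × 8.51²) = 1.056; v² = 0.015376.
t = (1.056 − 0.0398)/0.015376 = 66.1 days (vs. the pure-advection estimate x/v = 68.6 d).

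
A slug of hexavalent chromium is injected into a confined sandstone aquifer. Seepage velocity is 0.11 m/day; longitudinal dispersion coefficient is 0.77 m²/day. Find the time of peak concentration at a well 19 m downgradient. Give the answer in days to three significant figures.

120 days

For the 1D instantaneous-source solution, setting ∂C/∂t = 0 at fixed x gives v²t² + 2Dt − x² = 0, so t = (√(D² + v²x²) − D)/v².
√(D² + v²x²) = √(0.77² + 0.11² × 19²) = 2.227; v² = 0.0121.
t = (2.227 − 0.77)/0.0121 = 120 days (vs. the pure-advection estimate x/v = 173 d).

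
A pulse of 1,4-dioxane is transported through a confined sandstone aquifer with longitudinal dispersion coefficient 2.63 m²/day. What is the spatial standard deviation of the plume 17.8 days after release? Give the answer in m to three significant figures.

Dispersive spreading gives a Gaussian with σ² = 2Dt; advection only shifts the center.
σ = √(2 × 2.63 × 17.8) = 9.68 m.

9.68 m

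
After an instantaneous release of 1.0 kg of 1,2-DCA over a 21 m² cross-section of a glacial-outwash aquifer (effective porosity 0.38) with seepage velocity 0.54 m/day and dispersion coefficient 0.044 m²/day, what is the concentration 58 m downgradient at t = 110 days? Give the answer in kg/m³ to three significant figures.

0.0145 kg/m³

For an instantaneous plane source, C(x,t) = M/(n_e·A·√(4πDt)) · exp(−(x−vt)²/(4Dt)), with n_e·A the pore (flow) area.
Plume center vt = 0.54 × 110 = 59.4 m, so the well at 58 m is 1.4 m upgradient of the peak.
√(4πDt) = 7.799 m, giving peak height M/(n_e·A·√(4πDt)) = 1.0/(0.38 × 21 × 7.799) = 0.01607 kg/m³.
(x−vt)²/(4Dt) = (-1.4)²/(4 × 0.044 × 110) = 0.1012; exp(−0.1012) = 0.9038.
C = 0.01607 × 0.9038 = 0.0145 kg/m³.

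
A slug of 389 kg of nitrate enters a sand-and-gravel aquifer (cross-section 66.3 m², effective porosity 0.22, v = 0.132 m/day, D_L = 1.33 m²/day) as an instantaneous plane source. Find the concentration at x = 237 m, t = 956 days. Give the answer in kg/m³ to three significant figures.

0.0189 kg/m³

For an instantaneous plane source, C(x,t) = M/(n_e·A·√(4πDt)) · exp(−(x−vt)²/(4Dt)), with n_e·A the pore (flow) area.
Plume center vt = 0.132 × 956 = 126.192 m, so the well at 237 m is 110.808 m downgradient of the peak.
√(4πDt) = 126.4 m, giving peak height M/(n_e·A·√(4πDt)) = 389/(0.22 × 66.3 × 126.4) = 0.2110 kg/m³.
(x−vt)²/(4Dt) = (110.808)²/(4 × 1.33 × 956) = 2.414; exp(−2.414) = 0.08946.
C = 0.2110 × 0.08946 = 0.0189 kg/m³.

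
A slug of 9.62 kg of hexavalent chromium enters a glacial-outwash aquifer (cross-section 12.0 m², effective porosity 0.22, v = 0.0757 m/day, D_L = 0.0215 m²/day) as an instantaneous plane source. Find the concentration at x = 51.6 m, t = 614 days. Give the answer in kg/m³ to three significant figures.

For an instantaneous plane source, C(x,t) = M/(n_e·A·√(4πDt)) · exp(−(x−vt)²/(4Dt)), with n_e·A the pore (flow) area.
Plume center vt = 0.0757 × 614 = 46.4798 m, so the well at 51.6 m is 5.1202 m downgradient of the peak.
√(4πDt) = 12.88 m, giving peak height M/(n_e·A·√(4πDt)) = 9.62/(0.22 × 12.0 × 12.88) = 0.2829 kg/m³.
(x−vt)²/(4Dt) = (5.1202)²/(4 × 0.0215 × 614) = 0.4965; exp(−0.4965) = 0.6087.
C = 0.2829 × 0.6087 = 0.172 kg/m³.

0.172 kg/m³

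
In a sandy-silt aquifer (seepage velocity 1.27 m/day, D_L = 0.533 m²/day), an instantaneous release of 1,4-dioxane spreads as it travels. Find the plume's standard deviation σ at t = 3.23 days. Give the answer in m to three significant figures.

1.86 m

Dispersive spreading gives a Gaussian with σ² = 2Dt; advection only shifts the center.
σ = √(2 × 0.533 × 3.23) = 1.86 m.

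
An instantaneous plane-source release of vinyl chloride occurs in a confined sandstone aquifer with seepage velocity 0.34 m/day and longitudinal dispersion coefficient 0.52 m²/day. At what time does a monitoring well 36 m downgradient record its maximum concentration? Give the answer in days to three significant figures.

For the 1D instantaneous-source solution, setting ∂C/∂t = 0 at fixed x gives v²t² + 2Dt − x² = 0, so t = (√(D² + v²x²) − D)/v².
√(D² + v²x²) = √(0.52² + 0.34² × 36²) = 12.25; v² = 0.1156.
t = (12.25 − 0.52)/0.1156 = 101 days (vs. the pure-advection estimate x/v = 106 d).

101 days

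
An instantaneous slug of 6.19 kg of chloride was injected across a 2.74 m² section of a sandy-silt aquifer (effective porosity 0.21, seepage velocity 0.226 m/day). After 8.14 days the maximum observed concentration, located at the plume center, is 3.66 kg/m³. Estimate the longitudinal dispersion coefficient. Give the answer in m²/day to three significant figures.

At the plume center C_max = M/(n_e·A·√(4πDt)), so D = M²/(4πt·(n_e·A·C_max)²).
n_e·A·C_max = 0.21 × 2.74 × 3.66 = 2.106 kg/m.
D = 6.19²/(4π × 8.14 × 2.106²) = 0.0845 m²/day.

0.0845 m²/day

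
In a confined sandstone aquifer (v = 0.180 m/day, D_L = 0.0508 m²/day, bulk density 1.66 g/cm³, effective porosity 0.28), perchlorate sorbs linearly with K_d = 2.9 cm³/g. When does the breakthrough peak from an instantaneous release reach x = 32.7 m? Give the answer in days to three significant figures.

Retardation factor R = 1 + ρ_b·K_d/n = 1 + 1.66 × 2.9/0.28 = 18.19.
Sorption retards both mechanisms: v_R = v/R = 0.009896 m/day, D_R = D/R = 0.002793 m²/day.
Peak time from v_R²t² + 2D_R t − x² = 0: t = (√(D_R² + v_R²x²) − D_R)/v_R².
√(D_R² + v_R²x²) = √(0.002793² + 0.009896² × 32.7²) = 0.3236; v_R² = 9.793e-05.
t = (0.3236 − 0.002793)/9.793e-05 = 3280 days.

3280 days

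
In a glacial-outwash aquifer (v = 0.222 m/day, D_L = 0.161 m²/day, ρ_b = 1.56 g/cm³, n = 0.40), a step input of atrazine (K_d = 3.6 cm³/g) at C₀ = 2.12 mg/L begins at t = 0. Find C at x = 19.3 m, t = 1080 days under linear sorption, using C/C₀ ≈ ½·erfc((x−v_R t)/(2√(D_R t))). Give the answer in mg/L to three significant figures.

Retardation factor R = 1 + ρ_b·K_d/n = 1 + 1.56 × 3.6/0.40 = 15.04.
Sorption retards both mechanisms: v_R = v/R = 0.01476 m/day, D_R = D/R = 0.01070 m²/day.
v_R·t = 0.01476 × 1080 = 15.9408 m; 2√(D_R t) = 6.799 m; argument = (19.3 − 15.9408)/6.799 = 0.4941.
C = C₀ × ½·erfc(0.4941) = 2.12 × 0.2424 = 0.514 mg/L.

0.514 mg/L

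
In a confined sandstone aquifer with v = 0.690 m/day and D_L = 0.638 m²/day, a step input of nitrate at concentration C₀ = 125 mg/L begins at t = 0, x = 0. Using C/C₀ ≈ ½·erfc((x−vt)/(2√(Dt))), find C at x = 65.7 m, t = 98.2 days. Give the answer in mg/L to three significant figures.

71.6 mg/L

For a continuous step input, C/C₀ ≈ ½·erfc((x−vt)/(2√(Dt))).
vt = 0.690 × 98.2 = 67.758 m and 2√(Dt) = 2√(0.638 × 98.2) = 15.83 m.
Argument (x−vt)/(2√(Dt)) = (65.7 − 67.758)/15.83 = -0.1300; ½·erfc(-0.1300) = 0.5729.
C = 125 × 0.5729 = 71.6 mg/L.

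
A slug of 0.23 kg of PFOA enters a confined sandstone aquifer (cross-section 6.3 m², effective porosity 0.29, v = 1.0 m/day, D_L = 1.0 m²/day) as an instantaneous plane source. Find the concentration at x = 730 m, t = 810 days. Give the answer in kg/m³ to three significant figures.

For an instantaneous plane source, C(x,t) = M/(n_e·A·√(4πDt)) · exp(−(x−vt)²/(4Dt)), with n_e·A the pore (flow) area.
Plume center vt = 1.0 × 810 = 810 m, so the well at 730 m is 80 m upgradient of the peak.
√(4πDt) = 100.9 m, giving peak height M/(n_e·A·√(4πDt)) = 0.23/(0.29 × 6.3 × 100.9) = 0.001248 kg/m³.
(x−vt)²/(4Dt) = (-80)²/(4 × 1.0 × 810) = 1.975; exp(−1.975) = 0.1388.
C = 0.001248 × 0.1388 = 0.000173 kg/m³.

0.000173 kg/m³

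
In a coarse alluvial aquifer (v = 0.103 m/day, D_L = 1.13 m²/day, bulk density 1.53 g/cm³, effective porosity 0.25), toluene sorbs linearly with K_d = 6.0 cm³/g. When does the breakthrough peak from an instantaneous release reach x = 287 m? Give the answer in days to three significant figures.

101000 days

Retardation factor R = 1 + ρ_b·K_d/n = 1 + 1.53 × 6.0/0.25 = 37.72.
Sorption retards both mechanisms: v_R = v/R = 0.002731 m/day, D_R = D/R = 0.02996 m²/day.
Peak time from v_R²t² + 2D_R t − x² = 0: t = (√(D_R² + v_R²x²) − D_R)/v_R².
√(D_R² + v_R²x²) = √(0.02996² + 0.002731² × 287²) = 0.7844; v_R² = 7.458e-06.
t = (0.7844 − 0.02996)/7.458e-06 = 101000 days.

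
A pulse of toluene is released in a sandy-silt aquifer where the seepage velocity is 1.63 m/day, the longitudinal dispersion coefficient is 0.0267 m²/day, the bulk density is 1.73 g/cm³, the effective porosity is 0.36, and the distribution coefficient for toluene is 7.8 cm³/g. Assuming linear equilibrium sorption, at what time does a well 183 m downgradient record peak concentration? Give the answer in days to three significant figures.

4320 days

Retardation factor R = 1 + ρ_b·K_d/n = 1 + 1.73 × 7.8/0.36 = 38.48.
Sorption retards both mechanisms: v_R = v/R = 0.04236 m/day, D_R = D/R = 0.0006939 m²/day.
Peak time from v_R²t² + 2D_R t − x² = 0: t = (√(D_R² + v_R²x²) − D_R)/v_R².
√(D_R² + v_R²x²) = √(0.0006939² + 0.04236² × 183²) = 7.752; v_R² = 0.001794.
t = (7.752 − 0.0006939)/0.001794 = 4320 days.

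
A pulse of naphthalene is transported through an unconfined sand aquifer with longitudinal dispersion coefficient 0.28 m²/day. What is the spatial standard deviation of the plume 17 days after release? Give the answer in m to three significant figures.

3.09 m

Dispersive spreading gives a Gaussian with σ² = 2Dt; advection only shifts the center.
σ = √(2 × 0.28 × 17) = 3.09 m.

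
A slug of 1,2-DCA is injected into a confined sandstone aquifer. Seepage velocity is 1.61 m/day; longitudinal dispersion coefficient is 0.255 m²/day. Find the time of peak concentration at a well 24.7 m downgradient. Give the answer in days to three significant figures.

15.2 days

For the 1D instantaneous-source solution, setting ∂C/∂t = 0 at fixed x gives v²t² + 2Dt − x² = 0, so t = (√(D² + v²x²) − D)/v².
√(D² + v²x²) = √(0.255² + 1.61² × 24.7²) = 39.77; v² = 2.5921.
t = (39.77 − 0.255)/2.5921 = 15.2 days (vs. the pure-advection estimate x/v = 15.3 d).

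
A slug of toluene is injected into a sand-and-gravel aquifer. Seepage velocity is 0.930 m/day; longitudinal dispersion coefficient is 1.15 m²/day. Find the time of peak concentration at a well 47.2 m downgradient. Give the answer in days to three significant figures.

For the 1D instantaneous-source solution, setting ∂C/∂t = 0 at fixed x gives v²t² + 2Dt − x² = 0, so t = (√(D² + v²x²) − D)/v².
√(D² + v²x²) = √(1.15² + 0.930² × 47.2²) = 43.91; v² = 0.8649.
t = (43.91 − 1.15)/0.8649 = 49.4 days (vs. the pure-advection estimate x/v = 50.8 d).

49.4 days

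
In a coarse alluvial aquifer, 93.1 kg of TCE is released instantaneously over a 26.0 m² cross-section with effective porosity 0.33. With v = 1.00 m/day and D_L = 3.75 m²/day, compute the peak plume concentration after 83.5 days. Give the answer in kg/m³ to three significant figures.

0.173 kg/m³

The peak of an instantaneous 1D plume sits at x = vt; there the Gaussian factor is 1 and C_max = M/(n_e·A·√(4πDt)), where n_e·A is the pore area the mass is dissolved in.
√(4πDt) = √(4π × 3.75 × 83.5) = 62.73 m, so C_max = 93.1/(0.33 × 26.0 × 62.73) = 0.173 kg/m³.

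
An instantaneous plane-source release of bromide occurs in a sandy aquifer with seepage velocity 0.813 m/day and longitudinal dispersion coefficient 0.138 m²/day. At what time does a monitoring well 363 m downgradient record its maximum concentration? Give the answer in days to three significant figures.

446 days

For the 1D instantaneous-source solution, setting ∂C/∂t = 0 at fixed x gives v²t² + 2Dt − x² = 0, so t = (√(D² + v²x²) − D)/v².
√(D² + v²x²) = √(0.138² + 0.813² × 363²) = 295.1; v² = 0.660969.
t = (295.1 − 0.138)/0.660969 = 446 days (vs. the pure-advection estimate x/v = 446 d).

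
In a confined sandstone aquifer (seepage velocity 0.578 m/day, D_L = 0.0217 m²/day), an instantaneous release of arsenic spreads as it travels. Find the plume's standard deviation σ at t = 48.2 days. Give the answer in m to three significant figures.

Dispersive spreading gives a Gaussian with σ² = 2Dt; advection only shifts the center.
σ = √(2 × 0.0217 × 48.2) = 1.45 m.

1.45 m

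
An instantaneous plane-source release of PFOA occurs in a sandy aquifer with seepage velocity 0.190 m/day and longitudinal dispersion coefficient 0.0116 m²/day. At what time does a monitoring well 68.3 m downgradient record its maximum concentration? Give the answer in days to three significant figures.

For the 1D instantaneous-source solution, setting ∂C/∂t = 0 at fixed x gives v²t² + 2Dt − x² = 0, so t = (√(D² + v²x²) − D)/v².
√(D² + v²x²) = √(0.0116² + 0.190² × 68.3²) = 12.98; v² = 0.0361.
t = (12.98 − 0.0116)/0.0361 = 359 days (vs. the pure-advection estimate x/v = 359 d).

359 days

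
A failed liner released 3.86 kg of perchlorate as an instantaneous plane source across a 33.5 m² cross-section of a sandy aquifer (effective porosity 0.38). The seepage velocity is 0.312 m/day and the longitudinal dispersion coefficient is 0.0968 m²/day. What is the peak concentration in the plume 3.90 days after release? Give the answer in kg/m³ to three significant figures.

0.139 kg/m³

The peak of an instantaneous 1D plume sits at x = vt; there the Gaussian factor is 1 and C_max = M/(n_e·A·√(4πDt)), where n_e·A is the pore area the mass is dissolved in.
√(4πDt) = √(4π × 0.0968 × 3.90) = 2.178 m, so C_max = 3.86/(0.38 × 33.5 × 2.178) = 0.139 kg/m³.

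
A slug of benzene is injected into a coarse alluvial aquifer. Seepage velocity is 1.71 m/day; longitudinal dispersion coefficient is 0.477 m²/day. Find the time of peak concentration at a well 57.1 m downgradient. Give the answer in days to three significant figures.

33.2 days

For the 1D instantaneous-source solution, setting ∂C/∂t = 0 at fixed x gives v²t² + 2Dt − x² = 0, so t = (√(D² + v²x²) − D)/v².
√(D² + v²x²) = √(0.477² + 1.71² × 57.1²) = 97.64; v² = 2.9241.
t = (97.64 − 0.477)/2.9241 = 33.2 days (vs. the pure-advection estimate x/v = 33.4 d).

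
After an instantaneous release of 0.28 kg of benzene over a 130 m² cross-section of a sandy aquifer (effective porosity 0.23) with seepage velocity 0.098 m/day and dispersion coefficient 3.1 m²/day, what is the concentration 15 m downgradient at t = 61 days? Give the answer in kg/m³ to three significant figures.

For an instantaneous plane source, C(x,t) = M/(n_e·A·√(4πDt)) · exp(−(x−vt)²/(4Dt)), with n_e·A the pore (flow) area.
Plume center vt = 0.098 × 61 = 5.978 m, so the well at 15 m is 9.022 m downgradient of the peak.
√(4πDt) = 48.75 m, giving peak height M/(n_e·A·√(4πDt)) = 0.28/(0.23 × 130 × 48.75) = 0.0001921 kg/m³.
(x−vt)²/(4Dt) = (9.022)²/(4 × 3.1 × 61) = 0.1076; exp(−0.1076) = 0.8980.
C = 0.0001921 × 0.8980 = 0.000173 kg/m³.

0.000173 kg/m³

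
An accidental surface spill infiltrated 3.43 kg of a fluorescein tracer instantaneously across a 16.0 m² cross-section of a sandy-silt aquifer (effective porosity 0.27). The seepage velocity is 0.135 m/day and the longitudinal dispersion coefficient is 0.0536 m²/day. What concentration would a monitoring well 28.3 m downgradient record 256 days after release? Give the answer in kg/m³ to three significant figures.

0.0296 kg/m³

For an instantaneous plane source, C(x,t) = M/(n_e·A·√(4πDt)) · exp(−(x−vt)²/(4Dt)), with n_e·A the pore (flow) area.
Plume center vt = 0.135 × 256 = 34.56 m, so the well at 28.3 m is 6.26 m upgradient of the peak.
√(4πDt) = 13.13 m, giving peak height M/(n_e·A·√(4πDt)) = 3.43/(0.27 × 16.0 × 13.13) = 0.06047 kg/m³.
(x−vt)²/(4Dt) = (-6.26)²/(4 × 0.0536 × 256) = 0.7140; exp(−0.7140) = 0.4897.
C = 0.06047 × 0.4897 = 0.0296 kg/m³.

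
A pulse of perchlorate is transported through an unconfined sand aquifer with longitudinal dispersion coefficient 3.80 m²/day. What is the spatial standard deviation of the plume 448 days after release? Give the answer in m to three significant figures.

Dispersive spreading gives a Gaussian with σ² = 2Dt; advection only shifts the center.
σ = √(2 × 3.80 × 448) = 58.4 m.

58.4 m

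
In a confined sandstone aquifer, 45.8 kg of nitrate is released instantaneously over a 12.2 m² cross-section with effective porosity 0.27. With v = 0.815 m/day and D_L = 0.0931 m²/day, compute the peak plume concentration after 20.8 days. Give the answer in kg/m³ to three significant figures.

The peak of an instantaneous 1D plume sits at x = vt; there the Gaussian factor is 1 and C_max = M/(n_e·A·√(4πDt)), where n_e·A is the pore area the mass is dissolved in.
√(4πDt) = √(4π × 0.0931 × 20.8) = 4.933 m, so C_max = 45.8/(0.27 × 12.2 × 4.933) = 2.82 kg/m³.

2.82 kg/m³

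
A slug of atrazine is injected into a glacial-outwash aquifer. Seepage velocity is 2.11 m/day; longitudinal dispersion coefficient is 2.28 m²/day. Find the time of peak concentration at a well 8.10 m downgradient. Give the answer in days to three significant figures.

For the 1D instantaneous-source solution, setting ∂C/∂t = 0 at fixed x gives v²t² + 2Dt − x² = 0, so t = (√(D² + v²x²) − D)/v².
√(D² + v²x²) = √(2.28² + 2.11² × 8.10²) = 17.24; v² = 4.4521.
t = (17.24 − 2.28)/4.4521 = 3.36 days (vs. the pure-advection estimate x/v = 3.84 d).

3.36 days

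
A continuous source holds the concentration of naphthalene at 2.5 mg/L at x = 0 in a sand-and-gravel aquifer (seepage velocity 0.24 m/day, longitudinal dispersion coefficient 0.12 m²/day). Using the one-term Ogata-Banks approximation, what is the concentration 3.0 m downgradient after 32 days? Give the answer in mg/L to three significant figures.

For a continuous step input, C/C₀ ≈ ½·erfc((x−vt)/(2√(Dt))).
vt = 0.24 × 32 = 7.68 m and 2√(Dt) = 2√(0.12 × 32) = 3.919 m.
Argument (x−vt)/(2√(Dt)) = (3.0 − 7.68)/3.919 = -1.194; ½·erfc(-1.194) = 0.9543.
C = 2.5 × 0.9543 = 2.39 mg/L.

2.39 mg/L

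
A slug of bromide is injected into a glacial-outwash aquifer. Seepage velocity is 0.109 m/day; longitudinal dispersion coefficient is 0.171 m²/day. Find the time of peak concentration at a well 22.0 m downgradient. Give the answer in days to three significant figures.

188 days

For the 1D instantaneous-source solution, setting ∂C/∂t = 0 at fixed x gives v²t² + 2Dt − x² = 0, so t = (√(D² + v²x²) − D)/v².
√(D² + v²x²) = √(0.171² + 0.109² × 22.0²) = 2.404; v² = 0.011881.
t = (2.404 − 0.171)/0.011881 = 188 days (vs. the pure-advection estimate x/v = 202 d).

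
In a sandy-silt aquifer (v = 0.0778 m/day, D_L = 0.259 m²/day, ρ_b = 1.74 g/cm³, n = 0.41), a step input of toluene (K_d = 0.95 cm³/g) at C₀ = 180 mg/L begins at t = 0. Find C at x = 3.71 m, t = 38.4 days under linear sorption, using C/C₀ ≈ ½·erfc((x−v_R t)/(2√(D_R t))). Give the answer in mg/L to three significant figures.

10.5 mg/L

Retardation factor R = 1 + ρ_b·K_d/n = 1 + 1.74 × 0.95/0.41 = 5.032.
Sorption retards both mechanisms: v_R = v/R = 0.01546 m/day, D_R = D/R = 0.05147 m²/day.
v_R·t = 0.01546 × 38.4 = 0.593664 m; 2√(D_R t) = 2.812 m; argument = (3.71 − 0.593664)/2.812 = 1.108.
C = C₀ × ½·erfc(1.108) = 180 × 0.05856 = 10.5 mg/L.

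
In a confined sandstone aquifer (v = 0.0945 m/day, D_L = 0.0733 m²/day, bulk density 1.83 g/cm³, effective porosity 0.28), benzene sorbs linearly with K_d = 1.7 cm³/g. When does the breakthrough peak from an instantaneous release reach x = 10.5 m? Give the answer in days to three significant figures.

1250 days

Retardation factor R = 1 + ρ_b·K_d/n = 1 + 1.83 × 1.7/0.28 = 12.11.
Sorption retards both mechanisms: v_R = v/R = 0.007803 m/day, D_R = D/R = 0.006053 m²/day.
Peak time from v_R²t² + 2D_R t − x² = 0: t = (√(D_R² + v_R²x²) − D_R)/v_R².
√(D_R² + v_R²x²) = √(0.006053² + 0.007803² × 10.5²) = 0.08215; v_R² = 6.089e-05.
t = (0.08215 − 0.006053)/6.089e-05 = 1250 days.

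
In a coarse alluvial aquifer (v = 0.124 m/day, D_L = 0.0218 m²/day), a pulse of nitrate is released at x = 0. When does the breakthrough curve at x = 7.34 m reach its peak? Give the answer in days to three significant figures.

For the 1D instantaneous-source solution, setting ∂C/∂t = 0 at fixed x gives v²t² + 2Dt − x² = 0, so t = (√(D² + v²x²) − D)/v².
√(D² + v²x²) = √(0.0218² + 0.124² × 7.34²) = 0.9104; v² = 0.015376.
t = (0.9104 − 0.0218)/0.015376 = 57.8 days (vs. the pure-advection estimate x/v = 59.2 d).

57.8 days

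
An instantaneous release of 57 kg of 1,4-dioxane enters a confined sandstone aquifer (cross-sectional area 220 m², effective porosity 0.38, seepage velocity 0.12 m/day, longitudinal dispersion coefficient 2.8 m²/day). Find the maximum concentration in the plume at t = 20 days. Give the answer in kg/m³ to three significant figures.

0.0257 kg/m³

The peak of an instantaneous 1D plume sits at x = vt; there the Gaussian factor is 1 and C_max = M/(n_e·A·√(4πDt)), where n_e·A is the pore area the mass is dissolved in.
√(4πDt) = √(4π × 2.8 × 20) = 26.53 m, so C_max = 57/(0.38 × 220 × 26.53) = 0.0257 kg/m³.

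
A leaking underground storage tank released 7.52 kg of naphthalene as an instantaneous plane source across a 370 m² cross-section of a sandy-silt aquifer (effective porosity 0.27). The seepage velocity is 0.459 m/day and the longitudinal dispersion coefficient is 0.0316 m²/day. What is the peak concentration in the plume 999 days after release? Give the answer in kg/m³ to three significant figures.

0.00378 kg/m³

The peak of an instantaneous 1D plume sits at x = vt; there the Gaussian factor is 1 and C_max = M/(n_e·A·√(4πDt)), where n_e·A is the pore area the mass is dissolved in.
√(4πDt) = √(4π × 0.0316 × 999) = 19.92 m, so C_max = 7.52/(0.27 × 370 × 19.92) = 0.00378 kg/m³.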